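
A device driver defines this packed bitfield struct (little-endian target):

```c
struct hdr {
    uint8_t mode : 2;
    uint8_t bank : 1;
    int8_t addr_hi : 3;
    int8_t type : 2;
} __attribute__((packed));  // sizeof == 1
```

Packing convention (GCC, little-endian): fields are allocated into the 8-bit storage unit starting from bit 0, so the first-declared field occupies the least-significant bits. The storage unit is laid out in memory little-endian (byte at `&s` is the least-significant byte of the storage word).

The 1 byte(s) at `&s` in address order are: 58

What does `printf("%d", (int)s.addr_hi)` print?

[0]=0x58 (little-endian) → word 0x58
mode [0+:2] = (word>>0) & 0x3 = 0
bank [2+:1] = (word>>2) & 0x1 = 0
addr_hi [3+:3] = (word>>3) & 0x7 = 3  ←
type [6+:2] = (word>>6) & 0x3 = 1
addr_hi signed 3b, MSB=0: value = 3

3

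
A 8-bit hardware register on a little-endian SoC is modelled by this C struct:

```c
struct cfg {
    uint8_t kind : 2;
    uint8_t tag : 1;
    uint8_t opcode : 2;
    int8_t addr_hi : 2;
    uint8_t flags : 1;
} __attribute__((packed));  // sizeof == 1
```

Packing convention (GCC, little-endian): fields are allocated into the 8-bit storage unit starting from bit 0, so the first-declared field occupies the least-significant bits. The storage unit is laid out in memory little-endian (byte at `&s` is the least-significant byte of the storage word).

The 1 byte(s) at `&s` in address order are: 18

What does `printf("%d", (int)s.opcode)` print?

3

[0]=0x18 (little-endian) → word 0x18
kind [0+:2] = (word>>0) & 0x3 = 0
tag [2+:1] = (word>>2) & 0x1 = 0
opcode [3+:2] = (word>>3) & 0x3 = 3  ←
addr_hi [5+:2] = (word>>5) & 0x3 = 0
flags [7+:1] = (word>>7) & 0x1 = 0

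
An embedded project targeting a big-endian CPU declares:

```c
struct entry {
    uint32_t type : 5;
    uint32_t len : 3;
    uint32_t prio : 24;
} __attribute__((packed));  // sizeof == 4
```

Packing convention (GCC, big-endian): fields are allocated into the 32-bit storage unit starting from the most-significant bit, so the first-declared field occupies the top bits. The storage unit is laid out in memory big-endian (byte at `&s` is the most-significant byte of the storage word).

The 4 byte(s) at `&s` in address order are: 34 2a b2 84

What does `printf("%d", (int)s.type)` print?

[0]=0x34 [1]=0x2a [2]=0xb2 [3]=0x84 (big-endian) → word 0x342ab284
type [27+:5] = (word>>27) & 0x1f = 6  ←
len [24+:3] = (word>>24) & 0x7 = 4
prio [0+:24] = (word>>0) & 0xffffff = 2798212

6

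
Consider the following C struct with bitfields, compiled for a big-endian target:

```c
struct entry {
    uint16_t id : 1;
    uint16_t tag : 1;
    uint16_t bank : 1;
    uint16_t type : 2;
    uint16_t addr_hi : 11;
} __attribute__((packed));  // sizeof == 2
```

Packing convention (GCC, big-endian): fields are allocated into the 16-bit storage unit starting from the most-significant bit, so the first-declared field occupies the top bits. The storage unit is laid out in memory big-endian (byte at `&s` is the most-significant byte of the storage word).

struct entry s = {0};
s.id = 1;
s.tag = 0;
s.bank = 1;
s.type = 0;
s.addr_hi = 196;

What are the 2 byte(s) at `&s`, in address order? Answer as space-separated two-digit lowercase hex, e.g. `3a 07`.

a0 c4

id (1b) val=1 bits=0x1 at bit 15: 0x8000
tag (1b) val=0 bits=0x0 at bit 14: 0x8000
bank (1b) val=1 bits=0x1 at bit 13: 0xa000
type (2b) val=0 bits=0x0 at bit 11: 0xa000
addr_hi (11b) val=196 bits=0xc4 at bit 0: 0xa0c4
word = 0xa0c4 → big-endian bytes:
  [0]=0xa0  [1]=0xc4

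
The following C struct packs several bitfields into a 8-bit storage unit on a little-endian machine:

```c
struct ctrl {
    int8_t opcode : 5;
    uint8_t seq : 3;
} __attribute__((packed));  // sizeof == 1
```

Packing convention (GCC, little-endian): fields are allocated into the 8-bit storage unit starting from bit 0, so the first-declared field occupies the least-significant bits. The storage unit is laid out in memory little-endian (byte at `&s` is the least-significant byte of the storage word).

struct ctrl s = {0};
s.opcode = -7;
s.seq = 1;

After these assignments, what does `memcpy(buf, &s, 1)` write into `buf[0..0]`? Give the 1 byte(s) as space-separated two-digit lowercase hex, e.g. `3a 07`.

[0+:5] opcode=-7 & 0x1f = 0x19; word=0x19
[5+:3] seq=1 & 0x7 = 0x1; word=0x39
word = 0x39 → little-endian bytes:
  [0]=0x39

39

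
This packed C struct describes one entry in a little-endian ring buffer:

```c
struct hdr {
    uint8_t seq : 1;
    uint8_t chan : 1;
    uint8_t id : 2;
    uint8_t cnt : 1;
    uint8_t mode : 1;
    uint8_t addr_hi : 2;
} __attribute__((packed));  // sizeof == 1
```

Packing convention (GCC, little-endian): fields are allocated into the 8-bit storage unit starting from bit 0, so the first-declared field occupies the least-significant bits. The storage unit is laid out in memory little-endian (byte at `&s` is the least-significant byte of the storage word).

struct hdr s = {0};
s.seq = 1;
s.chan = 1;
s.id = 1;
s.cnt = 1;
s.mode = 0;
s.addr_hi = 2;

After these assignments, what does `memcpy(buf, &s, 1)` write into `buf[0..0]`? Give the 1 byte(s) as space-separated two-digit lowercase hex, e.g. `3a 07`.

97

[0+:1] seq=1 & 0x1 = 0x1; word=0x01
[1+:1] chan=1 & 0x1 = 0x1; word=0x03
[2+:2] id=1 & 0x3 = 0x1; word=0x07
[4+:1] cnt=1 & 0x1 = 0x1; word=0x17
[5+:1] mode=0 & 0x1 = 0x0; word=0x17
[6+:2] addr_hi=2 & 0x3 = 0x2; word=0x97
word = 0x97 → little-endian bytes:
  [0]=0x97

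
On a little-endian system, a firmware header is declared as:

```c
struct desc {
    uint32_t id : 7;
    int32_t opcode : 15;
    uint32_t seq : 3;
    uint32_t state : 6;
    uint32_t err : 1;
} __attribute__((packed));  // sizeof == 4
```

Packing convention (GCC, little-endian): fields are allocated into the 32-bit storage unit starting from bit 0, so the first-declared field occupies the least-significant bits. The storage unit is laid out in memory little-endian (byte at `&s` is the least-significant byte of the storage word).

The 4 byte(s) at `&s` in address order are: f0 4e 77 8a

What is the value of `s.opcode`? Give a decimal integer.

[0]=0xf0 [1]=0x4e [2]=0x77 [3]=0x8a (little-endian) → word 0x8a774ef0
id [0+:7] = (word>>0) & 0x7f = 112
opcode [7+:15] = (word>>7) & 0x7fff = 28317  ←
seq [22+:3] = (word>>22) & 0x7 = 1
state [25+:6] = (word>>25) & 0x3f = 5
err [31+:1] = (word>>31) & 0x1 = 1
opcode signed 15b, MSB=1: 28317 - 32768 = -4451

-4451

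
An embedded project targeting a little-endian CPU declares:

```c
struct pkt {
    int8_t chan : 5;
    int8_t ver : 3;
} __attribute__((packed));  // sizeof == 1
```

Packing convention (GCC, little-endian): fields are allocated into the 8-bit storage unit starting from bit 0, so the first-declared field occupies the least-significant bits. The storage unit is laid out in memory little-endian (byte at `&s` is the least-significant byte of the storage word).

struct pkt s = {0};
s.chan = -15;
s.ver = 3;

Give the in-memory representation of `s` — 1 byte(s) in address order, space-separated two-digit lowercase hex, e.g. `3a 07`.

chan (5b) val=-15 bits=0x11 at bit 0: 0x11
ver (3b) val=3 bits=0x3 at bit 5: 0x71
word = 0x71 → little-endian bytes:
  [0]=0x71

71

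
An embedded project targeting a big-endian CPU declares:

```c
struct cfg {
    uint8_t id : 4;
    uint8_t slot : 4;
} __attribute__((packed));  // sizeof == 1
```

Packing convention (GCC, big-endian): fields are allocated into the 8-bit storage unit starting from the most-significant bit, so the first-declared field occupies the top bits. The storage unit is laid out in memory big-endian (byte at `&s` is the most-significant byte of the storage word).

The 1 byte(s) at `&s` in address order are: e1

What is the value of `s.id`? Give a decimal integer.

[0]=0xe1 (big-endian) → word 0xe1
id:4 @ bit 4 → (0xe1>>4)&0xf = 0xe  ←
slot:4 @ bit 0 → (0xe1>>0)&0xf = 0x1

14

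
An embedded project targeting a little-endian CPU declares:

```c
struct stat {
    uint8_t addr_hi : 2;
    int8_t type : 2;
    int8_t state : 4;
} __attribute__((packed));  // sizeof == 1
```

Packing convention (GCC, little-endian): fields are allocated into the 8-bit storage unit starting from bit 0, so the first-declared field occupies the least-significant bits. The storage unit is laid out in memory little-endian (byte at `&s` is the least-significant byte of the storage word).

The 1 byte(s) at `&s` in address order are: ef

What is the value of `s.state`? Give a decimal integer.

-2

[0]=0xef (little-endian) → word 0xef
addr_hi [0+:2] = (word>>0) & 0x3 = 3
type [2+:2] = (word>>2) & 0x3 = 3
state [4+:4] = (word>>4) & 0xf = 14  ←
state signed 4b, MSB=1: 14 - 16 = -2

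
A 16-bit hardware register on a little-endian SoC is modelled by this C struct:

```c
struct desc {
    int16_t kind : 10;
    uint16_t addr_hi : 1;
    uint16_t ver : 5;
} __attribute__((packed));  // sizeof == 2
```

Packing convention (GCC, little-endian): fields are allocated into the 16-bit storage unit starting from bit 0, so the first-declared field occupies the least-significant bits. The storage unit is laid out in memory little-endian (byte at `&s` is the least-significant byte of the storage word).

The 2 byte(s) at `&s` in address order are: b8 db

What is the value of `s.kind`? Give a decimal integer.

[0]=0xb8 [1]=0xdb (little-endian) → word 0xdbb8
kind [0+:10] = (word>>0) & 0x3ff = 952  ←
addr_hi [10+:1] = (word>>10) & 0x1 = 0
ver [11+:5] = (word>>11) & 0x1f = 27
kind signed 10b, MSB=1: 952 - 1024 = -72

-72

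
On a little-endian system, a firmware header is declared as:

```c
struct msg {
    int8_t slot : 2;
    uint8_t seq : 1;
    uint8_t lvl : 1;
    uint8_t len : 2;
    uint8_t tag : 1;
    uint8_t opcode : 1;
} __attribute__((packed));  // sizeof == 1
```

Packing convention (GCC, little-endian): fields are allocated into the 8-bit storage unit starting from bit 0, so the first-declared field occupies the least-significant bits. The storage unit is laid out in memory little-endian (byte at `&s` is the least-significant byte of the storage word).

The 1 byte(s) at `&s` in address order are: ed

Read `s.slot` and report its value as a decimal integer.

[0]=0xed (little-endian) → word 0xed
slot [0+:2] = (word>>0) & 0x3 = 1  ←
seq [2+:1] = (word>>2) & 0x1 = 1
lvl [3+:1] = (word>>3) & 0x1 = 1
len [4+:2] = (word>>4) & 0x3 = 2
tag [6+:1] = (word>>6) & 0x1 = 1
opcode [7+:1] = (word>>7) & 0x1 = 1
slot signed 2b, MSB=0: value = 1

1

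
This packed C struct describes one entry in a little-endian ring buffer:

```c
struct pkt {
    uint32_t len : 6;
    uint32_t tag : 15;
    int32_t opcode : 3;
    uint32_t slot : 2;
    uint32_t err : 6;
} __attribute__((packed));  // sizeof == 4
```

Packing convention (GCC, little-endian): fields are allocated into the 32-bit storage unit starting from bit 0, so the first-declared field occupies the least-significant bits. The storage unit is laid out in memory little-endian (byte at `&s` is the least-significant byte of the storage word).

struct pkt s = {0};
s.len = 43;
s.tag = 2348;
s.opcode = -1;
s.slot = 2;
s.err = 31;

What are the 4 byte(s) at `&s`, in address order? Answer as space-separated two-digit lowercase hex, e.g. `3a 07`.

len:6 = 43 → 0x2b << 0 → word 0x0000002b
tag:15 = 2348 → 0x92c << 6 → word 0x00024b2b
opcode:3 = -1 → 0x7 << 21 → word 0x00e24b2b
slot:2 = 2 → 0x2 << 24 → word 0x02e24b2b
err:6 = 31 → 0x1f << 26 → word 0x7ee24b2b
word = 0x7ee24b2b → little-endian bytes:
  [0]=0x2b  [1]=0x4b  [2]=0xe2  [3]=0x7e

2b 4b e2 7e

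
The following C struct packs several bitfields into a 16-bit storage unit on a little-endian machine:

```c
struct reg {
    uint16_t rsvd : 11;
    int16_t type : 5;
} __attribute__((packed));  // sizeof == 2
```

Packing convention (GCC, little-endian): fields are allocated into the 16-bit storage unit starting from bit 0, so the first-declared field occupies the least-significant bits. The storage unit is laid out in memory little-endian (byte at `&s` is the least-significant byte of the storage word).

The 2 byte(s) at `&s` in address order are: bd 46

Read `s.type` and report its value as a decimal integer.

[0]=0xbd [1]=0x46 (little-endian) → word 0x46bd
rsvd:11 @ bit 0 → (0x46bd>>0)&0x7ff = 0x6bd
type:5 @ bit 11 → (0x46bd>>11)&0x1f = 0x8  ←
type signed 5b, MSB=0: value = 8

8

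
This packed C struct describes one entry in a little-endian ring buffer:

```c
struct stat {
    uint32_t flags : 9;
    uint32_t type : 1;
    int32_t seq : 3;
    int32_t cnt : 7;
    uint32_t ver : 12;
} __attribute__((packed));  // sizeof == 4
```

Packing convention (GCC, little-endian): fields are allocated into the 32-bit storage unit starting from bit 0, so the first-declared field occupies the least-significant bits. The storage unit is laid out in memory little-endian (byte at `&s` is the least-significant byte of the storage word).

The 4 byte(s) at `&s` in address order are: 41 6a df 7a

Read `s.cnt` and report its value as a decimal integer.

-5

[0]=0x41 [1]=0x6a [2]=0xdf [3]=0x7a (little-endian) → word 0x7adf6a41
flags:9 @ bit 0 → (0x7adf6a41>>0)&0x1ff = 0x41
type:1 @ bit 9 → (0x7adf6a41>>9)&0x1 = 0x1
seq:3 @ bit 10 → (0x7adf6a41>>10)&0x7 = 0x2
cnt:7 @ bit 13 → (0x7adf6a41>>13)&0x7f = 0x7b  ←
ver:12 @ bit 20 → (0x7adf6a41>>20)&0xfff = 0x7ad
cnt signed 7b, MSB=1: 123 - 128 = -5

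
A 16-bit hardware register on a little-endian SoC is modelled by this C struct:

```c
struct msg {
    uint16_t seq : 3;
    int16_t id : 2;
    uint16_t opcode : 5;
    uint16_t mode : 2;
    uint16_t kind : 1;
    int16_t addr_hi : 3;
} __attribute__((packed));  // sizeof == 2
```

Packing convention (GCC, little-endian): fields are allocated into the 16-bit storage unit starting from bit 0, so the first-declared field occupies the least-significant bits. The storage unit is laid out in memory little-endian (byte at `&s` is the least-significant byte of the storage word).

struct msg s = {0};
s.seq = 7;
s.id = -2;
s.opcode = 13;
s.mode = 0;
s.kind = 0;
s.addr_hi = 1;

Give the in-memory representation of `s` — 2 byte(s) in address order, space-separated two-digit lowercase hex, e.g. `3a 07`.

seq (3b) val=7 bits=0x7 at bit 0: 0x0007
id (2b) val=-2 bits=0x2 at bit 3: 0x0017
opcode (5b) val=13 bits=0xd at bit 5: 0x01b7
mode (2b) val=0 bits=0x0 at bit 10: 0x01b7
kind (1b) val=0 bits=0x0 at bit 12: 0x01b7
addr_hi (3b) val=1 bits=0x1 at bit 13: 0x21b7
word = 0x21b7 → little-endian bytes:
  [0]=0xb7  [1]=0x21

b7 21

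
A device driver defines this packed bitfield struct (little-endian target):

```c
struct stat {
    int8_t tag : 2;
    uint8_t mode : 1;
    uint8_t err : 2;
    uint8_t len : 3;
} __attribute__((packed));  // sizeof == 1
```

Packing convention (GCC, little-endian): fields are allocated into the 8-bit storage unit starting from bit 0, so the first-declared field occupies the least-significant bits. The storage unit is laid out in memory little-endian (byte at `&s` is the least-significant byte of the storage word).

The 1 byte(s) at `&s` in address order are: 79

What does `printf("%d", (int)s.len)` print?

[0]=0x79 (little-endian) → word 0x79
tag [0+:2] = (word>>0) & 0x3 = 1
mode [2+:1] = (word>>2) & 0x1 = 0
err [3+:2] = (word>>3) & 0x3 = 3
len [5+:3] = (word>>5) & 0x7 = 3  ←

3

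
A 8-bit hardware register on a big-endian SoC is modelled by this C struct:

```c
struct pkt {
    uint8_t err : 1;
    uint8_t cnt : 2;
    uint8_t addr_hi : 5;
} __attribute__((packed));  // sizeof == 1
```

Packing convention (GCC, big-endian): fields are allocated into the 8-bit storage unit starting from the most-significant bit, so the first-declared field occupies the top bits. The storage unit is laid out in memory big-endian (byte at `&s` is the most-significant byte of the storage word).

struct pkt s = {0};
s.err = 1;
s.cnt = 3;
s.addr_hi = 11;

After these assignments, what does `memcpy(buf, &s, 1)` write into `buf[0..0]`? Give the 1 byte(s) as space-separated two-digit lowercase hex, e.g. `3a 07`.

eb

[7+:1] err=1 & 0x1 = 0x1; word=0x80
[5+:2] cnt=3 & 0x3 = 0x3; word=0xe0
[0+:5] addr_hi=11 & 0x1f = 0xb; word=0xeb
word = 0xeb → big-endian bytes:
  [0]=0xeb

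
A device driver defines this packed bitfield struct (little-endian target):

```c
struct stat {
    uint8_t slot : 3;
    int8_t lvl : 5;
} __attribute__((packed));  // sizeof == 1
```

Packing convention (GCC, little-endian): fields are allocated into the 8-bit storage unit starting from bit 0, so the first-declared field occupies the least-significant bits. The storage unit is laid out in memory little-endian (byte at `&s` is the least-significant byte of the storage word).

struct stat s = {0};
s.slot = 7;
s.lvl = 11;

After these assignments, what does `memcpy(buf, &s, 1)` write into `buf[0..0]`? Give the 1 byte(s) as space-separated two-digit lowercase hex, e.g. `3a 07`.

5f

slot (3b) val=7 bits=0x7 at bit 0: 0x07
lvl (5b) val=11 bits=0xb at bit 3: 0x5f
word = 0x5f → little-endian bytes:
  [0]=0x5f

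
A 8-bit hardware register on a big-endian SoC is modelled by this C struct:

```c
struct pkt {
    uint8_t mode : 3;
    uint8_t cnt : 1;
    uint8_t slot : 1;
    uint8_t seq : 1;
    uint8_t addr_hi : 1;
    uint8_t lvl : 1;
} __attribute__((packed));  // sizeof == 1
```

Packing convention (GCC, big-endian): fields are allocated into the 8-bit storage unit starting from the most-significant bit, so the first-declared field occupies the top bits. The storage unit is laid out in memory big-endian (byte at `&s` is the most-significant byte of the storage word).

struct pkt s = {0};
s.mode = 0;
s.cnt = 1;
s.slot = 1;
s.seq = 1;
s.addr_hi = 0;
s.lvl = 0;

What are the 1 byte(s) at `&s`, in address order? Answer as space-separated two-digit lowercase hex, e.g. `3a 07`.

[5+:3] mode=0 & 0x7 = 0x0; word=0x00
[4+:1] cnt=1 & 0x1 = 0x1; word=0x10
[3+:1] slot=1 & 0x1 = 0x1; word=0x18
[2+:1] seq=1 & 0x1 = 0x1; word=0x1c
[1+:1] addr_hi=0 & 0x1 = 0x0; word=0x1c
[0+:1] lvl=0 & 0x1 = 0x0; word=0x1c
word = 0x1c → big-endian bytes:
  [0]=0x1c

1c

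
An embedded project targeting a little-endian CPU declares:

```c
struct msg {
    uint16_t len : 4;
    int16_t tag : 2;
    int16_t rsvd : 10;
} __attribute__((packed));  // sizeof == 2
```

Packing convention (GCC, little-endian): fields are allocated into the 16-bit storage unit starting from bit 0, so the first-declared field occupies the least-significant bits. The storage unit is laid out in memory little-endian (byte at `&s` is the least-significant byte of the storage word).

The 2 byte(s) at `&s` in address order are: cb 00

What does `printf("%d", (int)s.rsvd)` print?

[0]=0xcb [1]=0x00 (little-endian) → word 0x00cb
len [0+:4] = (word>>0) & 0xf = 11
tag [4+:2] = (word>>4) & 0x3 = 0
rsvd [6+:10] = (word>>6) & 0x3ff = 3  ←
rsvd signed 10b, MSB=0: value = 3

3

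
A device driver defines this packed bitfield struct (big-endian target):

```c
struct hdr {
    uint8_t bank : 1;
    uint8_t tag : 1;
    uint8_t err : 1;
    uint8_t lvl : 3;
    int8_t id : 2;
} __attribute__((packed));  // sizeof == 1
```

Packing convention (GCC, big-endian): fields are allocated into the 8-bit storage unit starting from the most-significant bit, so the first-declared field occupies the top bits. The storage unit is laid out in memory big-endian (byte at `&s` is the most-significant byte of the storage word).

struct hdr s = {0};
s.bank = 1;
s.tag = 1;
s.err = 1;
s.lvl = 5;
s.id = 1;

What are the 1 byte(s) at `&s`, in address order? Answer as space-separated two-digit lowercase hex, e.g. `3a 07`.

[7+:1] bank=1 & 0x1 = 0x1; word=0x80
[6+:1] tag=1 & 0x1 = 0x1; word=0xc0
[5+:1] err=1 & 0x1 = 0x1; word=0xe0
[2+:3] lvl=5 & 0x7 = 0x5; word=0xf4
[0+:2] id=1 & 0x3 = 0x1; word=0xf5
word = 0xf5 → big-endian bytes:
  [0]=0xf5

f5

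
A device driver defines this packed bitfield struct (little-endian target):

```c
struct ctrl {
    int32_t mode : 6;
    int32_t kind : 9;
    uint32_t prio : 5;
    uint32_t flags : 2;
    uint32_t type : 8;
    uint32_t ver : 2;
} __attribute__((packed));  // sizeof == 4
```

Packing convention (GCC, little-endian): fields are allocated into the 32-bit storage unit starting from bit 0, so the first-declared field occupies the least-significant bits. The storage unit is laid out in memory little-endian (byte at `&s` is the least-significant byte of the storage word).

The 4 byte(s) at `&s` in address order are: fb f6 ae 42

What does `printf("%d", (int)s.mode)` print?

-5

[0]=0xfb [1]=0xf6 [2]=0xae [3]=0x42 (little-endian) → word 0x42aef6fb
mode [0+:6] = (word>>0) & 0x3f = 59  ←
kind [6+:9] = (word>>6) & 0x1ff = 475
prio [15+:5] = (word>>15) & 0x1f = 29
flags [20+:2] = (word>>20) & 0x3 = 2
type [22+:8] = (word>>22) & 0xff = 10
ver [30+:2] = (word>>30) & 0x3 = 1
mode signed 6b, MSB=1: 59 - 64 = -5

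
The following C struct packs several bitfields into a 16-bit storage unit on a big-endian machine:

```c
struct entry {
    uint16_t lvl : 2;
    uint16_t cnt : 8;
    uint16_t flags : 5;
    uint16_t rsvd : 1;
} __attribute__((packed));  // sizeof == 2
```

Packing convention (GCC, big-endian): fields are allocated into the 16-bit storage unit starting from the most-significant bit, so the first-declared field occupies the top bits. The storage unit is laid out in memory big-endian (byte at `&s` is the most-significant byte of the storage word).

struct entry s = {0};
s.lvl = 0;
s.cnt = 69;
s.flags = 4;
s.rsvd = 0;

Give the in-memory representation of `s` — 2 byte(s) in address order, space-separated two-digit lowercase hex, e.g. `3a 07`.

11 48

lvl (2b) val=0 bits=0x0 at bit 14: 0x0000
cnt (8b) val=69 bits=0x45 at bit 6: 0x1140
flags (5b) val=4 bits=0x4 at bit 1: 0x1148
rsvd (1b) val=0 bits=0x0 at bit 0: 0x1148
word = 0x1148 → big-endian bytes:
  [0]=0x11  [1]=0x48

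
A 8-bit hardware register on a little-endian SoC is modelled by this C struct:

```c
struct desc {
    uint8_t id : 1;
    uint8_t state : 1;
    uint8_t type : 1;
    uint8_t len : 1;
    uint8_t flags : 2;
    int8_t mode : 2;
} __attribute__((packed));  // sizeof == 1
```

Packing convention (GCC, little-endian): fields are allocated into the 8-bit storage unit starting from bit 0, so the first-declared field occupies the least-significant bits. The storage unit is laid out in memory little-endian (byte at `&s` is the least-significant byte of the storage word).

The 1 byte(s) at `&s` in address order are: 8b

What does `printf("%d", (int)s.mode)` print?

-2

[0]=0x8b (little-endian) → word 0x8b
id:1 @ bit 0 → (0x8b>>0)&0x1 = 0x1
state:1 @ bit 1 → (0x8b>>1)&0x1 = 0x1
type:1 @ bit 2 → (0x8b>>2)&0x1 = 0x0
len:1 @ bit 3 → (0x8b>>3)&0x1 = 0x1
flags:2 @ bit 4 → (0x8b>>4)&0x3 = 0x0
mode:2 @ bit 6 → (0x8b>>6)&0x3 = 0x2  ←
mode signed 2b, MSB=1: 2 - 4 = -2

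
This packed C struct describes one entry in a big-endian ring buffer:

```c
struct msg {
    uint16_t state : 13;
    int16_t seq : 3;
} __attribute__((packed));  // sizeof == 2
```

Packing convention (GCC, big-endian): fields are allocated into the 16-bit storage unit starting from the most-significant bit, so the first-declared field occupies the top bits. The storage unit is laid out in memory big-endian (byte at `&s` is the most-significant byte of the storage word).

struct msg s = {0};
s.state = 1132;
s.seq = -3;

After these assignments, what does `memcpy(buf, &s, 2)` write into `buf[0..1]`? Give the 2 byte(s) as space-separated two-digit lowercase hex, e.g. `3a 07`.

[3+:13] state=1132 & 0x1fff = 0x46c; word=0x2360
[0+:3] seq=-3 & 0x7 = 0x5; word=0x2365
word = 0x2365 → big-endian bytes:
  [0]=0x23  [1]=0x65

23 65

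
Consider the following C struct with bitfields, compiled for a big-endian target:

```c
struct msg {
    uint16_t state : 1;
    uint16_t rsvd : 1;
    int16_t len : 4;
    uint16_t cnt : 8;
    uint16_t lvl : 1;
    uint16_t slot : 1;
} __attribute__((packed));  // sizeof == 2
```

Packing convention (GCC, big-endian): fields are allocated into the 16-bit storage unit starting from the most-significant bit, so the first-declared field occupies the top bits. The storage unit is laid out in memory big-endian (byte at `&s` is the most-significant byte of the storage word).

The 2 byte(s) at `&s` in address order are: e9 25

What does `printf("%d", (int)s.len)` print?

[0]=0xe9 [1]=0x25 (big-endian) → word 0xe925
state:1 @ bit 15 → (0xe925>>15)&0x1 = 0x1
rsvd:1 @ bit 14 → (0xe925>>14)&0x1 = 0x1
len:4 @ bit 10 → (0xe925>>10)&0xf = 0xa  ←
cnt:8 @ bit 2 → (0xe925>>2)&0xff = 0x49
lvl:1 @ bit 1 → (0xe925>>1)&0x1 = 0x0
slot:1 @ bit 0 → (0xe925>>0)&0x1 = 0x1
len signed 4b, MSB=1: 10 - 16 = -6

-6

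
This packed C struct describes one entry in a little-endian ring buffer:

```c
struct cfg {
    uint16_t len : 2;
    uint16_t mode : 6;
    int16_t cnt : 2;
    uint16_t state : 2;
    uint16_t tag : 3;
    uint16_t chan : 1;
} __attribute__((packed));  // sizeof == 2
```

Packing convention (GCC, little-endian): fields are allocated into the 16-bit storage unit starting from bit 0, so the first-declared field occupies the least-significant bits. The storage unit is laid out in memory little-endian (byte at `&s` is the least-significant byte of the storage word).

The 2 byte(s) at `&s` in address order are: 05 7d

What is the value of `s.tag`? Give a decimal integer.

[0]=0x05 [1]=0x7d (little-endian) → word 0x7d05
len:2 @ bit 0 → (0x7d05>>0)&0x3 = 0x1
mode:6 @ bit 2 → (0x7d05>>2)&0x3f = 0x1
cnt:2 @ bit 8 → (0x7d05>>8)&0x3 = 0x1
state:2 @ bit 10 → (0x7d05>>10)&0x3 = 0x3
tag:3 @ bit 12 → (0x7d05>>12)&0x7 = 0x7  ←
chan:1 @ bit 15 → (0x7d05>>15)&0x1 = 0x0

7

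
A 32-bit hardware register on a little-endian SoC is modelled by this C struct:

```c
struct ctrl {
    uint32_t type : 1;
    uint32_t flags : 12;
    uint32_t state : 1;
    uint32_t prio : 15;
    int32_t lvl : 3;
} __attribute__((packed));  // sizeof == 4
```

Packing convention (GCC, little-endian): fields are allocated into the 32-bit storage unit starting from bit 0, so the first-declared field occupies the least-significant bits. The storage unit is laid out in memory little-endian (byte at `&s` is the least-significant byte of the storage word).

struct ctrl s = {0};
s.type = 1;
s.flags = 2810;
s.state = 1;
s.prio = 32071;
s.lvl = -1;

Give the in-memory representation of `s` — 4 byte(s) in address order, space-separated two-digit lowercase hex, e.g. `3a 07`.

type:1 = 1 → 0x1 << 0 → word 0x00000001
flags:12 = 2810 → 0xafa << 1 → word 0x000015f5
state:1 = 1 → 0x1 << 13 → word 0x000035f5
prio:15 = 32071 → 0x7d47 << 14 → word 0x1f51f5f5
lvl:3 = -1 → 0x7 << 29 → word 0xff51f5f5
word = 0xff51f5f5 → little-endian bytes:
  [0]=0xf5  [1]=0xf5  [2]=0x51  [3]=0xff

f5 f5 51 ff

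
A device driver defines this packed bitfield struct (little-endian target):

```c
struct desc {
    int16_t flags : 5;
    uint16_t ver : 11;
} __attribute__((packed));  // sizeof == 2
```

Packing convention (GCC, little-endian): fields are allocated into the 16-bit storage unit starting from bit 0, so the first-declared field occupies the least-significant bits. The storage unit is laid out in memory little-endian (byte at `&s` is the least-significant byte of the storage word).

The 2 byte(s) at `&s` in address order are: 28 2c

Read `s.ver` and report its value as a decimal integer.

353

[0]=0x28 [1]=0x2c (little-endian) → word 0x2c28
flags:5 @ bit 0 → (0x2c28>>0)&0x1f = 0x8
ver:11 @ bit 5 → (0x2c28>>5)&0x7ff = 0x161  ←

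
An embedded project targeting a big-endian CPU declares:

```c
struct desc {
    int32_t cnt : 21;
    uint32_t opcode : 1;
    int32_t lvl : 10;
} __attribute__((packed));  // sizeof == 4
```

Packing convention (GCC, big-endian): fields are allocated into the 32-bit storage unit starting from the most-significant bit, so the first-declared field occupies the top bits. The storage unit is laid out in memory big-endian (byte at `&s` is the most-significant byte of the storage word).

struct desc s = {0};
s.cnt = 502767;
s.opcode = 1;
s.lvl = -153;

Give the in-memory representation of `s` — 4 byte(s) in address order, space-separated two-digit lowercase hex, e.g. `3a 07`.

[11+:21] cnt=502767 & 0x1fffff = 0x7abef; word=0x3d5f7800
[10+:1] opcode=1 & 0x1 = 0x1; word=0x3d5f7c00
[0+:10] lvl=-153 & 0x3ff = 0x367; word=0x3d5f7f67
word = 0x3d5f7f67 → big-endian bytes:
  [0]=0x3d  [1]=0x5f  [2]=0x7f  [3]=0x67

3d 5f 7f 67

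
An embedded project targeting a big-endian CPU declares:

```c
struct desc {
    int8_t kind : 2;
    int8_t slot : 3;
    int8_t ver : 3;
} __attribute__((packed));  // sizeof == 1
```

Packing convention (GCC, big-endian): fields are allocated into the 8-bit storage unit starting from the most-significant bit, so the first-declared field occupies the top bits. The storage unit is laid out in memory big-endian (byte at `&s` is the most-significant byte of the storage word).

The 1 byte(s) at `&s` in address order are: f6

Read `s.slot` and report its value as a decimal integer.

-2

[0]=0xf6 (big-endian) → word 0xf6
kind:2 @ bit 6 → (0xf6>>6)&0x3 = 0x3
slot:3 @ bit 3 → (0xf6>>3)&0x7 = 0x6  ←
ver:3 @ bit 0 → (0xf6>>0)&0x7 = 0x6
slot signed 3b, MSB=1: 6 - 8 = -2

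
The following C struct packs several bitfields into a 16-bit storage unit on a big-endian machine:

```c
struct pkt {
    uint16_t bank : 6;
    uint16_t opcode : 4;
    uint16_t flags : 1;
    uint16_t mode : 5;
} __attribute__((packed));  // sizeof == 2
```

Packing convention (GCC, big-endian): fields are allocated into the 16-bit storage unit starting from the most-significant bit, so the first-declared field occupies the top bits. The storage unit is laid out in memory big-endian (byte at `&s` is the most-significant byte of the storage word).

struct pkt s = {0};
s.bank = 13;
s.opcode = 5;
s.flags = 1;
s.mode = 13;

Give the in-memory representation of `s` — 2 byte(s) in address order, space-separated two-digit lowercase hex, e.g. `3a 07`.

35 6d

bank:6 = 13 → 0xd << 10 → word 0x3400
opcode:4 = 5 → 0x5 << 6 → word 0x3540
flags:1 = 1 → 0x1 << 5 → word 0x3560
mode:5 = 13 → 0xd << 0 → word 0x356d
word = 0x356d → big-endian bytes:
  [0]=0x35  [1]=0x6d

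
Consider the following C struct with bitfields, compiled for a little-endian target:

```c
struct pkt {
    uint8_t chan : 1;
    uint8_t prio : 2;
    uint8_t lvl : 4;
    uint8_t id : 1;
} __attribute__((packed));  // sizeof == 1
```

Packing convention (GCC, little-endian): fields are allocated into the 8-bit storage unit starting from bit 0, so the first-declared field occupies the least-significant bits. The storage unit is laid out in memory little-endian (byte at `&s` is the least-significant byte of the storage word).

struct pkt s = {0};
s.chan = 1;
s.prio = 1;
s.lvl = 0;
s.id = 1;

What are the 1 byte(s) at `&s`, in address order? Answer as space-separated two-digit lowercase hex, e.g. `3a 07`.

83

[0+:1] chan=1 & 0x1 = 0x1; word=0x01
[1+:2] prio=1 & 0x3 = 0x1; word=0x03
[3+:4] lvl=0 & 0xf = 0x0; word=0x03
[7+:1] id=1 & 0x1 = 0x1; word=0x83
word = 0x83 → little-endian bytes:
  [0]=0x83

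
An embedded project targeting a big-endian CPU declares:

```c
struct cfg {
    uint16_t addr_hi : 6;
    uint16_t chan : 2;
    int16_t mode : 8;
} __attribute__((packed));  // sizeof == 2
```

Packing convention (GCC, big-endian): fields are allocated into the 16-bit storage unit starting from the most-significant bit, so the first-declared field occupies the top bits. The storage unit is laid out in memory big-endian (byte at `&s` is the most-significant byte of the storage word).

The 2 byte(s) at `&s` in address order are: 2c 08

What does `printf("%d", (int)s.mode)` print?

8

[0]=0x2c [1]=0x08 (big-endian) → word 0x2c08
addr_hi:6 @ bit 10 → (0x2c08>>10)&0x3f = 0xb
chan:2 @ bit 8 → (0x2c08>>8)&0x3 = 0x0
mode:8 @ bit 0 → (0x2c08>>0)&0xff = 0x8  ←
mode signed 8b, MSB=0: value = 8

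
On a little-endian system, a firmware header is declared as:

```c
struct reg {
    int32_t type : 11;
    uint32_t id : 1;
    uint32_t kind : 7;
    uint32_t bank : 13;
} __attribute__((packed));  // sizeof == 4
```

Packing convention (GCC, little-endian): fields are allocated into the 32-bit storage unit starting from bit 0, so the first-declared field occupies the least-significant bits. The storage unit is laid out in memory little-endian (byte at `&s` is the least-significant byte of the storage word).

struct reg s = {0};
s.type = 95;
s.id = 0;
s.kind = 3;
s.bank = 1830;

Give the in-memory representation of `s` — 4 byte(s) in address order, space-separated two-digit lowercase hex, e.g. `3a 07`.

type:11 = 95 → 0x5f << 0 → word 0x0000005f
id:1 = 0 → 0x0 << 11 → word 0x0000005f
kind:7 = 3 → 0x3 << 12 → word 0x0000305f
bank:13 = 1830 → 0x726 << 19 → word 0x3930305f
word = 0x3930305f → little-endian bytes:
  [0]=0x5f  [1]=0x30  [2]=0x30  [3]=0x39

5f 30 30 39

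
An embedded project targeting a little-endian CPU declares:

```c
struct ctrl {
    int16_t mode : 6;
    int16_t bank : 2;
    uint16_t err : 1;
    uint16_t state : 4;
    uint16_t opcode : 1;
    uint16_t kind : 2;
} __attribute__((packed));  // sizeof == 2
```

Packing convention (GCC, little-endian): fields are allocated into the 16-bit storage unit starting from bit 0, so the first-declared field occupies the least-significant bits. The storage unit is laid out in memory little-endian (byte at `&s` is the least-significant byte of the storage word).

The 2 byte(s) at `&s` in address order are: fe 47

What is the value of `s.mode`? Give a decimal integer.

[0]=0xfe [1]=0x47 (little-endian) → word 0x47fe
mode:6 @ bit 0 → (0x47fe>>0)&0x3f = 0x3e  ←
bank:2 @ bit 6 → (0x47fe>>6)&0x3 = 0x3
err:1 @ bit 8 → (0x47fe>>8)&0x1 = 0x1
state:4 @ bit 9 → (0x47fe>>9)&0xf = 0x3
opcode:1 @ bit 13 → (0x47fe>>13)&0x1 = 0x0
kind:2 @ bit 14 → (0x47fe>>14)&0x3 = 0x1
mode signed 6b, MSB=1: 62 - 64 = -2

-2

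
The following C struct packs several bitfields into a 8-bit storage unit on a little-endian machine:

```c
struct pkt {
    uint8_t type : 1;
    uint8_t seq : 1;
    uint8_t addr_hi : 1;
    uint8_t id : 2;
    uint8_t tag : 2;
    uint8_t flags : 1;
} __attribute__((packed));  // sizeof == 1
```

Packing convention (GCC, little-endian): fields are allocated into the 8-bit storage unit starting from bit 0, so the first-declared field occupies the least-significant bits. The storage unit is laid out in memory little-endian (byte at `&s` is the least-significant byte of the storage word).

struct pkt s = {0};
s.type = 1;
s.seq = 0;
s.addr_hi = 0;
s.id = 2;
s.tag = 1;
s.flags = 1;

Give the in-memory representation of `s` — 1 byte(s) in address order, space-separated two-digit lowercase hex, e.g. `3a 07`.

b1

type (1b) val=1 bits=0x1 at bit 0: 0x01
seq (1b) val=0 bits=0x0 at bit 1: 0x01
addr_hi (1b) val=0 bits=0x0 at bit 2: 0x01
id (2b) val=2 bits=0x2 at bit 3: 0x11
tag (2b) val=1 bits=0x1 at bit 5: 0x31
flags (1b) val=1 bits=0x1 at bit 7: 0xb1
word = 0xb1 → little-endian bytes:
  [0]=0xb1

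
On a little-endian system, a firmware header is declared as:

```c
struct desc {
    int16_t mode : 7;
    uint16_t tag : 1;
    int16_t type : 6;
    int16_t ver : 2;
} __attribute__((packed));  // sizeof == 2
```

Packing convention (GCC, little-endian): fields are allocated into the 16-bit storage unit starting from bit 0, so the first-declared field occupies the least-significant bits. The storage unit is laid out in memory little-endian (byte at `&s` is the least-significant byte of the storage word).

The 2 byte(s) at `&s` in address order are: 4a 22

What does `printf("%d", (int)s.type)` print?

-30

[0]=0x4a [1]=0x22 (little-endian) → word 0x224a
mode:7 @ bit 0 → (0x224a>>0)&0x7f = 0x4a
tag:1 @ bit 7 → (0x224a>>7)&0x1 = 0x0
type:6 @ bit 8 → (0x224a>>8)&0x3f = 0x22  ←
ver:2 @ bit 14 → (0x224a>>14)&0x3 = 0x0
type signed 6b, MSB=1: 34 - 64 = -30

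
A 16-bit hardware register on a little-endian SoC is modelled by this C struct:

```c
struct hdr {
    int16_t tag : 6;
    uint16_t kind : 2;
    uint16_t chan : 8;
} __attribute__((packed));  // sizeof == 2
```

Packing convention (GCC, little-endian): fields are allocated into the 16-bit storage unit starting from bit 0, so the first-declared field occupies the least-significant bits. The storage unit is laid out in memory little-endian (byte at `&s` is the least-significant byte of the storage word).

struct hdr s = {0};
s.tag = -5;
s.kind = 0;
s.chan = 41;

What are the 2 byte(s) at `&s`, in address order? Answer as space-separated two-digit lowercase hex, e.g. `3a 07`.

[0+:6] tag=-5 & 0x3f = 0x3b; word=0x003b
[6+:2] kind=0 & 0x3 = 0x0; word=0x003b
[8+:8] chan=41 & 0xff = 0x29; word=0x293b
word = 0x293b → little-endian bytes:
  [0]=0x3b  [1]=0x29

3b 29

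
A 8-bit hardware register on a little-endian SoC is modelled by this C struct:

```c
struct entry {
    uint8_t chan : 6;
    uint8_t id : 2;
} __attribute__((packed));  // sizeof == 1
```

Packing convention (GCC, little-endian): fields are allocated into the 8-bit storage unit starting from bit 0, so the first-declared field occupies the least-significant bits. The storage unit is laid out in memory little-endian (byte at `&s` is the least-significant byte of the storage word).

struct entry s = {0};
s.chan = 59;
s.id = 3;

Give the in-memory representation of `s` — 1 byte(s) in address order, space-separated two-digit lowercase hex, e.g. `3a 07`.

fb

chan:6 = 59 → 0x3b << 0 → word 0x3b
id:2 = 3 → 0x3 << 6 → word 0xfb
word = 0xfb → little-endian bytes:
  [0]=0xfb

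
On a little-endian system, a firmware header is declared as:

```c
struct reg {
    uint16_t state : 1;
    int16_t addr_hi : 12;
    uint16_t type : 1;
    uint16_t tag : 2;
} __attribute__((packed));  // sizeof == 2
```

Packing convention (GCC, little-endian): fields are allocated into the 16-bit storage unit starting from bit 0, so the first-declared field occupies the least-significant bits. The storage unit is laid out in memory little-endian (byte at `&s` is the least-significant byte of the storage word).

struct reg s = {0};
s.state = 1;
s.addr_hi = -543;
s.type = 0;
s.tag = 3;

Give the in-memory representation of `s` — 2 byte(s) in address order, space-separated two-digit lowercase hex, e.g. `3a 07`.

state:1 = 1 → 0x1 << 0 → word 0x0001
addr_hi:12 = -543 → 0xde1 << 1 → word 0x1bc3
type:1 = 0 → 0x0 << 13 → word 0x1bc3
tag:2 = 3 → 0x3 << 14 → word 0xdbc3
word = 0xdbc3 → little-endian bytes:
  [0]=0xc3  [1]=0xdb

c3 db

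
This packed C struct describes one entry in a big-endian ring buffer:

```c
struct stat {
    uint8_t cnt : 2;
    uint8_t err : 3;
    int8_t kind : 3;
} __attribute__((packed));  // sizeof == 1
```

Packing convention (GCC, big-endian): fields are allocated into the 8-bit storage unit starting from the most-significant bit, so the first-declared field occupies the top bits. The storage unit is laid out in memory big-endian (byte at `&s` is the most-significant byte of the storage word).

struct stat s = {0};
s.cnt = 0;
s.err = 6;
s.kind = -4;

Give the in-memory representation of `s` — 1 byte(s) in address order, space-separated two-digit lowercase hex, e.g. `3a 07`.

cnt:2 = 0 → 0x0 << 6 → word 0x00
err:3 = 6 → 0x6 << 3 → word 0x30
kind:3 = -4 → 0x4 << 0 → word 0x34
word = 0x34 → big-endian bytes:
  [0]=0x34

34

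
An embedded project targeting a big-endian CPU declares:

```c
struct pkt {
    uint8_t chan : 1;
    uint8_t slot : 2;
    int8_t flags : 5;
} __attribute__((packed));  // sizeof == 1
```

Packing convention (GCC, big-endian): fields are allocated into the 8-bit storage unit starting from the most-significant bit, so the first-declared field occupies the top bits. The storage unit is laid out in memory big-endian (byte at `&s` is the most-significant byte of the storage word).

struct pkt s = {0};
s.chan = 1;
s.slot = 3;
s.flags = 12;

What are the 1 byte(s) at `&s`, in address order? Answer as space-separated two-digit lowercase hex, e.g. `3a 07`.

ec

chan (1b) val=1 bits=0x1 at bit 7: 0x80
slot (2b) val=3 bits=0x3 at bit 5: 0xe0
flags (5b) val=12 bits=0xc at bit 0: 0xec
word = 0xec → big-endian bytes:
  [0]=0xec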